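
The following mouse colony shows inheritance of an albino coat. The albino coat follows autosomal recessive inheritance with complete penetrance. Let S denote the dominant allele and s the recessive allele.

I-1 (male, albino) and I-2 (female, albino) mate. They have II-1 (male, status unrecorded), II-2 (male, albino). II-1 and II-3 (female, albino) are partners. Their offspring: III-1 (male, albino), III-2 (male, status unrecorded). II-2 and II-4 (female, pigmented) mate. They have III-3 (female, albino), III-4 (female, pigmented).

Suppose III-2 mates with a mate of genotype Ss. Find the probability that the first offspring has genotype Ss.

III-2 received s from II-1 (ss) and received s from II-3 (ss), so III-2 is ss.
The cross gives 1/2 Ss : 1/2 ss, so P(offspring has genotype Ss) = 1/2.

1/2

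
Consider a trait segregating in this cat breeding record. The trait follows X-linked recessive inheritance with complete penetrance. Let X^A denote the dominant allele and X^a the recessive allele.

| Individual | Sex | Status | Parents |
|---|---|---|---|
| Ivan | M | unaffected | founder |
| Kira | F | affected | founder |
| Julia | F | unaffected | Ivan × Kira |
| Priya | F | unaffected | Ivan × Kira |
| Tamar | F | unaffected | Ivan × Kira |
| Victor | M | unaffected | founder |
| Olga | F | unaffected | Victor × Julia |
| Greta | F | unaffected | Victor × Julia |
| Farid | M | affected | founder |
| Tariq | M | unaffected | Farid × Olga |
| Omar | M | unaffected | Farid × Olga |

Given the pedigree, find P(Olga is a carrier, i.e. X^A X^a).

Victor is unaffected, so Victor is X^A Y.
Julia is unaffected so carries A and received a from Kira (X^a X^a), so Julia is X^A X^a.
Their cross gives offspring ratios 1/2 X^A X^A : 1/2 X^A X^a. Conditioning on Olga being unaffected, P(X^A X^a) = 1/2 / 1 = 1/2 before taking Olga's own offspring into account.
Farid is affected, so Farid is X^a Y.
Now use Olga's offspring. Probability of each recorded status — unaffected son Tariq: 1/2 if Olga is X^A X^a, 1 if X^A X^A; unaffected son Omar: 1/2 if Olga is X^A X^a, 1 if X^A X^A.
Bayes: P(X^A X^a) = 1/2·1/4 / (1/2·1/4 + 1/2·1) = 1/5.

1/5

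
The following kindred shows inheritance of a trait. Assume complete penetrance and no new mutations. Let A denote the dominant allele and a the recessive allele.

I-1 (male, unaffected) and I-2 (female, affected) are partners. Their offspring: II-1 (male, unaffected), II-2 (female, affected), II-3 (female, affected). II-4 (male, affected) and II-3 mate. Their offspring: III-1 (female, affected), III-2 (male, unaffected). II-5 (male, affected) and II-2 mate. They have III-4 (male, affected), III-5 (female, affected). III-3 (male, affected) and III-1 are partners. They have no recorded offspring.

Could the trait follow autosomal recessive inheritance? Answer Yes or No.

No

Under autosomal recessive, III-2 (unaffected, male) cannot arise from II-4 (affected) × II-3 (affected).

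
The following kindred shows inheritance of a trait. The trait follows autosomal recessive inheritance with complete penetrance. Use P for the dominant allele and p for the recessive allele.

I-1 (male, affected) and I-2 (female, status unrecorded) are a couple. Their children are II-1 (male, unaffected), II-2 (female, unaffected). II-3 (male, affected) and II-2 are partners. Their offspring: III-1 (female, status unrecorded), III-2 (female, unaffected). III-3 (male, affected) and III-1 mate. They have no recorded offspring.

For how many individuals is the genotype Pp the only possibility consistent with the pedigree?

Obligate heterozygotes: II-1 is unaffected so carries P and received p from I-1 (pp), so II-1 is Pp; II-2 is unaffected so carries P and received p from I-1 (pp), so II-2 is Pp; III-2 is unaffected so carries P and received p from II-3 (pp), so III-2 is Pp.
Every other individual is either homozygous by phenotype or has at least one consistent homozygous assignment, so the count is 3.

3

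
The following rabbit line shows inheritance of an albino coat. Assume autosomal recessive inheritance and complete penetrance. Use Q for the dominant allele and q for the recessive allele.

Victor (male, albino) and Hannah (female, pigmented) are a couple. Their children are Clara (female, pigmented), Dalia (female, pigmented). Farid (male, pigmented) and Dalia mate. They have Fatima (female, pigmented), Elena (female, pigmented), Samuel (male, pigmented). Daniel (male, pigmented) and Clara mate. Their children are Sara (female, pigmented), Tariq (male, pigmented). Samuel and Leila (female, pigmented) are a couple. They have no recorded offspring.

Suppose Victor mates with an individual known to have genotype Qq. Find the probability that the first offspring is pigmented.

Victor is albino, so Victor is qq.
The cross gives 1/2 Qq : 1/2 qq, so P(offspring is pigmented) = 1/2.

1/2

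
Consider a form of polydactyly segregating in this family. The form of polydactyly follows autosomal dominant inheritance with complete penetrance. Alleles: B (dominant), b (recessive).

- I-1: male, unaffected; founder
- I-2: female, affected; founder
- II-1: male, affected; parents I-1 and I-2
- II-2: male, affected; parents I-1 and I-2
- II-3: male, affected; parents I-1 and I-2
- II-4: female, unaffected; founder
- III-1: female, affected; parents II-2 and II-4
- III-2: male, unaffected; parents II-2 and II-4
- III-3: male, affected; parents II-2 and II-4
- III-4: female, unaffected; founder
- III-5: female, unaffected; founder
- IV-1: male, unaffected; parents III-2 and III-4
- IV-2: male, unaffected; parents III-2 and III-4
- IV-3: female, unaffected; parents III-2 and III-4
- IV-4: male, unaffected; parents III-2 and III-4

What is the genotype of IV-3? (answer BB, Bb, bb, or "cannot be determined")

IV-3 is unaffected, so IV-3 is bb.

bb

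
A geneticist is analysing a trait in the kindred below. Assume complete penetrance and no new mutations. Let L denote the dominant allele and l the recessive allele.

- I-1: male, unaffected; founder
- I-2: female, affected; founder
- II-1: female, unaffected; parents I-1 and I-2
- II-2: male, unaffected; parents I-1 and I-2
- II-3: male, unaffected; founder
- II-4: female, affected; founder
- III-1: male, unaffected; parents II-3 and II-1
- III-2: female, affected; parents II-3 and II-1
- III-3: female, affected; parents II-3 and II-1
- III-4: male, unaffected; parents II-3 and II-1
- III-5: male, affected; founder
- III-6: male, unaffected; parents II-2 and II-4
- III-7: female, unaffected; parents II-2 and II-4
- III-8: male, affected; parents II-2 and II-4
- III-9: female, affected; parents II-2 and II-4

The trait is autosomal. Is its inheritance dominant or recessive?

recessive

II-3 and II-1 are both unaffected yet have an affected child III-2. Under dominance, an affected child requires at least one affected parent, so the trait cannot be dominant.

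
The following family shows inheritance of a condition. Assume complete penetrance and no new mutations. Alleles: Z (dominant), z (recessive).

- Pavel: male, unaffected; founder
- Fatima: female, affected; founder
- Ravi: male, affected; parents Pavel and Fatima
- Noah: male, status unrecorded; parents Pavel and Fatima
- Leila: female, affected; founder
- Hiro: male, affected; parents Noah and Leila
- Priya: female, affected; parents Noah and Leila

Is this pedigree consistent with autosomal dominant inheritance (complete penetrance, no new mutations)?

A consistent assignment under autosomal dominant exists: Pavel zz, Fatima ZZ, Ravi Zz, Noah Zz, Leila ZZ, Hiro ZZ, Priya ZZ.
In this assignment every recorded phenotype matches its genotype and every non-founder's genotype is obtainable from its parents' genotypes, so the pedigree is consistent.

Yes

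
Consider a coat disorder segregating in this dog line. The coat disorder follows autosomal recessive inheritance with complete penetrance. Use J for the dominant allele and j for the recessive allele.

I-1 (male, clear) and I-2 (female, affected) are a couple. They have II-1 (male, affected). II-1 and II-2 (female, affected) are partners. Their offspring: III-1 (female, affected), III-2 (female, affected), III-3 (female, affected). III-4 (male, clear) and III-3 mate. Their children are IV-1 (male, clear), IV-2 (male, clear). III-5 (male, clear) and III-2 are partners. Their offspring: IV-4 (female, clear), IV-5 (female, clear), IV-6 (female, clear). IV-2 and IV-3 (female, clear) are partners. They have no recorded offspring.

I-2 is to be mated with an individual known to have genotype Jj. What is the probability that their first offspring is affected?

I-2 is affected, so I-2 is jj.
The cross gives 1/2 Jj : 1/2 jj, so P(offspring is affected) = 1/2.

1/2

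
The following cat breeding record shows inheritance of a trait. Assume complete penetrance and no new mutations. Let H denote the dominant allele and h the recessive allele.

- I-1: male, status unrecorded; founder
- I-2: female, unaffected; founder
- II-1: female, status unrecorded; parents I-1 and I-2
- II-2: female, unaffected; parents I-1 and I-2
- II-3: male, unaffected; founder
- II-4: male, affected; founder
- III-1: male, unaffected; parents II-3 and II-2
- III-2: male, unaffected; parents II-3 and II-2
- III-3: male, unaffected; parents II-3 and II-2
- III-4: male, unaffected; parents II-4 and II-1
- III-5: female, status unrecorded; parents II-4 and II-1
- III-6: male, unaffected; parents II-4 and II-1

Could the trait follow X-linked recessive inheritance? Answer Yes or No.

A consistent assignment under X-linked recessive exists: I-1 X^H Y, I-2 X^H X^H, II-1 X^H X^H, II-2 X^H X^H, II-3 X^H Y, II-4 X^h Y, III-1 X^H Y, III-2 X^H Y, III-3 X^H Y, III-4 X^H Y, III-5 X^H X^h, III-6 X^H Y.
In this assignment every recorded phenotype matches its genotype and every non-founder's genotype is obtainable from its parents' genotypes, so the pedigree is consistent.

Yes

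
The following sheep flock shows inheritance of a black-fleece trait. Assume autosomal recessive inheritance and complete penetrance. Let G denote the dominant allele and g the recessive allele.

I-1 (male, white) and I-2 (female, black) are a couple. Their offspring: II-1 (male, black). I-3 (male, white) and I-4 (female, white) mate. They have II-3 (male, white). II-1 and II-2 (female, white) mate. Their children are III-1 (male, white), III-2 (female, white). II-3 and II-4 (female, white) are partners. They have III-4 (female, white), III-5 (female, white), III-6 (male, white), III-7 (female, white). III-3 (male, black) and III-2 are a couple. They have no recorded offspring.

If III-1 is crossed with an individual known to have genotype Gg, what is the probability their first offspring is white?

3/4

III-1 is white so carries G and received g from II-1 (gg), so III-1 is Gg.
The cross gives 1/4 GG : 1/2 Gg : 1/4 gg, so P(offspring is white) = 3/4.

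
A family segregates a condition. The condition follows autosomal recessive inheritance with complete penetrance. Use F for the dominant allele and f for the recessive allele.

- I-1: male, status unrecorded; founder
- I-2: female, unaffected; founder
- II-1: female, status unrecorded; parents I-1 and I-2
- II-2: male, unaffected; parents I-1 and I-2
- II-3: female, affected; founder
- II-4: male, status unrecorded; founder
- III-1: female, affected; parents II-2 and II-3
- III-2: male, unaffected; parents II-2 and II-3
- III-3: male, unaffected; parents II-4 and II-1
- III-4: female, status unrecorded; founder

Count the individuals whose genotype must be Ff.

2

Obligate heterozygotes: II-2 is unaffected so carries F and passed f to III-1 (ff), so II-2 is Ff; III-2 is unaffected so carries F and received f from II-3 (ff), so III-2 is Ff.
Every other individual is either homozygous by phenotype or has at least one consistent homozygous assignment, so the count is 2.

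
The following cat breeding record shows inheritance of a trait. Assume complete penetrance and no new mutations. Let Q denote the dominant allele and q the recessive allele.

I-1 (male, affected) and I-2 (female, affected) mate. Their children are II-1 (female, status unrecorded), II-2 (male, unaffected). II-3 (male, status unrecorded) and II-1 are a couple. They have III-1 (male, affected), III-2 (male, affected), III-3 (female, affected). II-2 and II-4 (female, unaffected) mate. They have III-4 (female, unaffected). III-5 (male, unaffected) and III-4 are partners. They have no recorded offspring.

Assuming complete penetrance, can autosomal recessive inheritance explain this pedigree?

Under autosomal recessive, II-2 (unaffected, male) cannot arise from I-1 (affected) × I-2 (affected).

No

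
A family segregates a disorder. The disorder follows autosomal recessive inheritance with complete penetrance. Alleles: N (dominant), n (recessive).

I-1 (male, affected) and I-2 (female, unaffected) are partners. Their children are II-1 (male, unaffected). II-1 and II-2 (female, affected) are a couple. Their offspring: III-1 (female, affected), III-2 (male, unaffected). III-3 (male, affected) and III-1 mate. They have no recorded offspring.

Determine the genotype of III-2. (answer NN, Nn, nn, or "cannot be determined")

Nn

From phenotype alone, III-2 is NN or Nn.
III-2 is unaffected so carries N and received n from II-2 (nn), so III-2 is Nn.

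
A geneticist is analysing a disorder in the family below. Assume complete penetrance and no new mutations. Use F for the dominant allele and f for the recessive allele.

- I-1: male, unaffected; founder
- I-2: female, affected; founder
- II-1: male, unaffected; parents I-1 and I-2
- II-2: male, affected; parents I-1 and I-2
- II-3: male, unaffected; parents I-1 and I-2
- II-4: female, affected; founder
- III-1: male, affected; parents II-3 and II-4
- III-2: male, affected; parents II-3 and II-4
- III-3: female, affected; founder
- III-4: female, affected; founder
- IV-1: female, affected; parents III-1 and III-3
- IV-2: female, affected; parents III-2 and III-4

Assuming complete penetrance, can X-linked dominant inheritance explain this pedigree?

A consistent assignment under X-linked dominant exists: I-1 X^f Y, I-2 X^F X^f, II-1 X^f Y, II-2 X^F Y, II-3 X^f Y, II-4 X^F X^F, III-1 X^F Y, III-2 X^F Y, III-3 X^F X^F, III-4 X^F X^F, IV-1 X^F X^F, IV-2 X^F X^F.
In this assignment every recorded phenotype matches its genotype and every non-founder's genotype is obtainable from its parents' genotypes, so the pedigree is consistent.

Yes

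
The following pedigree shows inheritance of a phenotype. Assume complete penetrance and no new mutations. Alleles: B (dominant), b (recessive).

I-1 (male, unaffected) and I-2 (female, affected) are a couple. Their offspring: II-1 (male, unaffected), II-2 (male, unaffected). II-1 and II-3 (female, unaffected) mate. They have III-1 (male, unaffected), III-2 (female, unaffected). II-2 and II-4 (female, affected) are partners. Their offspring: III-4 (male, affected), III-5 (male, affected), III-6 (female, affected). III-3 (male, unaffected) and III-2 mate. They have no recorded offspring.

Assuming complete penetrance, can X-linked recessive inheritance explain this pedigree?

Under X-linked recessive, II-1 (unaffected, male) cannot arise from I-1 (unaffected) × I-2 (affected).

No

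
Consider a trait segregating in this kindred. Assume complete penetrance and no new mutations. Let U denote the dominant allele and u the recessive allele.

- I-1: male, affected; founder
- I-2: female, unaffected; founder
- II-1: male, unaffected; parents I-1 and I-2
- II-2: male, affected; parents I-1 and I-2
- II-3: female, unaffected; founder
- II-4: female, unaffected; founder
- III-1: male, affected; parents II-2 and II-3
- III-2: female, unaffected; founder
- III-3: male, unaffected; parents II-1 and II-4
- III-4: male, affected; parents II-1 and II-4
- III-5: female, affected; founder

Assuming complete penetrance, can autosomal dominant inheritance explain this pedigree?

Under autosomal dominant, III-4 (affected, male) cannot arise from II-1 (unaffected) × II-4 (unaffected).

No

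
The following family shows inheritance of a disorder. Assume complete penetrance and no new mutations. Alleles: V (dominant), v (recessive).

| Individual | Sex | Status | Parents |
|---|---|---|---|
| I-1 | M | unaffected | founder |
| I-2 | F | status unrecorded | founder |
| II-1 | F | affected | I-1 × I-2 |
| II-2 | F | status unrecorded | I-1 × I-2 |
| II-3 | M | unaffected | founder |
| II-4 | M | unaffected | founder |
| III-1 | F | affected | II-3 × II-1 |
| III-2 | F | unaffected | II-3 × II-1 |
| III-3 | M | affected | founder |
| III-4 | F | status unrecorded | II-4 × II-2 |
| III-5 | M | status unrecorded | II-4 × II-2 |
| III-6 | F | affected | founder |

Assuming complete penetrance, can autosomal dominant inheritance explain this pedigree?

A consistent assignment under autosomal dominant exists: I-1 vv, I-2 VV, II-1 Vv, II-2 Vv, II-3 vv, II-4 vv, III-1 Vv, III-2 vv, III-3 VV, III-4 Vv, III-5 Vv, III-6 VV.
In this assignment every recorded phenotype matches its genotype and every non-founder's genotype is obtainable from its parents' genotypes, so the pedigree is consistent.

Yes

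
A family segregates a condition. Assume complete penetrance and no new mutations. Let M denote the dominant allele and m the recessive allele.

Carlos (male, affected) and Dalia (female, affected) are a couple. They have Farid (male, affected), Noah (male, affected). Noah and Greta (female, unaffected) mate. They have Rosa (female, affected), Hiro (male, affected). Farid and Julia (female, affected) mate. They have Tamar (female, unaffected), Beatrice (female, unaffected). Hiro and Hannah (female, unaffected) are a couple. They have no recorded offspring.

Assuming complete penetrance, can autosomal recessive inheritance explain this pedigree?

No

Under autosomal recessive, Tamar (unaffected, female) cannot arise from Farid (affected) × Julia (affected).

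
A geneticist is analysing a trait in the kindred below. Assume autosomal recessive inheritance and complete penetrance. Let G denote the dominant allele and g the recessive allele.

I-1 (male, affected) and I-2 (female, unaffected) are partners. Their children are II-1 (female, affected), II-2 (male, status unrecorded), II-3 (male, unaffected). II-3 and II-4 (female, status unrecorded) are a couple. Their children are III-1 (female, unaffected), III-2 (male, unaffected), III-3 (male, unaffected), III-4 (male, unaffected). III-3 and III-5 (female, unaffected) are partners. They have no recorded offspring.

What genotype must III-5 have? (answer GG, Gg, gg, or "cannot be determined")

III-5's phenotype allows GG or Gg, and no parent or child forces a single allele at both positions; consistent genotype assignments exist with III-5 as GG or Gg.

cannot be determined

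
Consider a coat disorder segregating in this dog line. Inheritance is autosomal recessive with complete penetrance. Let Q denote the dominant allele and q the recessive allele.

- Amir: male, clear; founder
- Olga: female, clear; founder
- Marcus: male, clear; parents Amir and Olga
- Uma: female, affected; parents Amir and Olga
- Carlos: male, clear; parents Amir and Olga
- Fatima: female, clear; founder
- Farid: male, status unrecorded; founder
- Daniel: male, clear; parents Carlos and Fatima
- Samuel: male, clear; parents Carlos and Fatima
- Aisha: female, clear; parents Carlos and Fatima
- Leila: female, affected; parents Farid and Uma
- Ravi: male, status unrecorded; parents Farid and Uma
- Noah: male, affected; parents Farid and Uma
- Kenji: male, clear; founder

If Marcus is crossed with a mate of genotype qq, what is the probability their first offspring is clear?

2/3

Amir is clear so carries Q and passed q to Uma (qq), so Amir is Qq.
Olga is clear so carries Q and passed q to Uma (qq), so Olga is Qq.
Marcus is a clear offspring of Amir (Qq) × Olga (Qq), whose cross gives 1/4 QQ : 1/2 Qq : 1/4 qq; conditioning on being clear, Marcus is QQ with probability 1/3, Qq with probability 2/3.
Summing over parental genotype combinations, P(offspring is clear) = 1/3·1 + 2/3·1/2 = 2/3.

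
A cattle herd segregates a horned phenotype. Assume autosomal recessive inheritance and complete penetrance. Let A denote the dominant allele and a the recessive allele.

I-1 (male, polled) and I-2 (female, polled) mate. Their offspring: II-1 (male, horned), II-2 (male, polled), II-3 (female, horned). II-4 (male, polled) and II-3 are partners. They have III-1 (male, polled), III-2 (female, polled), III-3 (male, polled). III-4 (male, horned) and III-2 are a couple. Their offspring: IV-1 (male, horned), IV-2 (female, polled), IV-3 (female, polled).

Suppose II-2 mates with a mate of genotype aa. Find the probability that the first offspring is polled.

I-1 is polled so carries A and passed a to II-1 (aa), so I-1 is Aa.
I-2 is polled so carries A and passed a to II-1 (aa), so I-2 is Aa.
II-2 is a polled offspring of I-1 (Aa) × I-2 (Aa), whose cross gives 1/4 AA : 1/2 Aa : 1/4 aa; conditioning on being polled, II-2 is AA with probability 1/3, Aa with probability 2/3.
Summing over parental genotype combinations, P(offspring is polled) = 1/3·1 + 2/3·1/2 = 2/3.

2/3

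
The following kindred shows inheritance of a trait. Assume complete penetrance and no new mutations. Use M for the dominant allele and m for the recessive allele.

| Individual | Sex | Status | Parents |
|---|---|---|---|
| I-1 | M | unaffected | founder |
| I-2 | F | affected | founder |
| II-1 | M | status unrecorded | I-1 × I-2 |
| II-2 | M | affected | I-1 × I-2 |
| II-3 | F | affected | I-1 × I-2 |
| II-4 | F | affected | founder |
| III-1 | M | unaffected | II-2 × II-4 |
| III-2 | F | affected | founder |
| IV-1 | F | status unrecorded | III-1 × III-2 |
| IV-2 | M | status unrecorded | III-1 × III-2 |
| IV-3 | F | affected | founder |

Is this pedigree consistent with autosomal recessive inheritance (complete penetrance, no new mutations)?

Under autosomal recessive, III-1 (unaffected, male) cannot arise from II-2 (affected) × II-4 (affected).

No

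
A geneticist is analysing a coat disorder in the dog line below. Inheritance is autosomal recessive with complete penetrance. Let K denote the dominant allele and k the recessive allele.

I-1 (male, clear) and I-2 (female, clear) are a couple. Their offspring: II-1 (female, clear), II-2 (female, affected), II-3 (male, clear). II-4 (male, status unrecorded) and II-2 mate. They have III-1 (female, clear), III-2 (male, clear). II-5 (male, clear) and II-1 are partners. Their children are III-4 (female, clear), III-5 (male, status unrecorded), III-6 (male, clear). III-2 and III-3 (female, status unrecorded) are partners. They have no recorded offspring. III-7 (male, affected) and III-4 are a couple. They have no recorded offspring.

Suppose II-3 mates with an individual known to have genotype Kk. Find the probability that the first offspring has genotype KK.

1/3

I-1 is clear so carries K and passed k to II-2 (kk), so I-1 is Kk.
I-2 is clear so carries K and passed k to II-2 (kk), so I-2 is Kk.
II-3 is a clear offspring of I-1 (Kk) × I-2 (Kk), whose cross gives 1/4 KK : 1/2 Kk : 1/4 kk; conditioning on being clear, II-3 is KK with probability 1/3, Kk with probability 2/3.
Summing over parental genotype combinations, P(offspring has genotype KK) = 1/3·1/2 + 2/3·1/4 = 1/3.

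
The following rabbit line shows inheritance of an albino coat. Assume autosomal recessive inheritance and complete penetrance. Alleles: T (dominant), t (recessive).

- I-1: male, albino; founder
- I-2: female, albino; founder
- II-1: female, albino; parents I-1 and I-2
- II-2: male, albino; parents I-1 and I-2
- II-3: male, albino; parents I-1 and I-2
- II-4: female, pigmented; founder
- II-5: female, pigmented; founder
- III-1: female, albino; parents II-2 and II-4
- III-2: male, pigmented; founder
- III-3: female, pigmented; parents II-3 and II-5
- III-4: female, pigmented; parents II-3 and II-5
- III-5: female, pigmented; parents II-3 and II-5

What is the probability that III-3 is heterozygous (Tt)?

III-3 is pigmented so carries T and received t from II-3 (tt), so III-3 is Tt, giving P(Tt) = 1.

1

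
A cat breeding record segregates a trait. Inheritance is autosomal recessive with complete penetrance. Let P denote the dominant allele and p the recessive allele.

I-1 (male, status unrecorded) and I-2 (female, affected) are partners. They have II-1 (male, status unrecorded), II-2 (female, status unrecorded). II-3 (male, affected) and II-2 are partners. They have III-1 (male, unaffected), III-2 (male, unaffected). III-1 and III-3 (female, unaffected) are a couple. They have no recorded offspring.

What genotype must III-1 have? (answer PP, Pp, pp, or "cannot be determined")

From phenotype alone, III-1 is PP or Pp.
III-1 is unaffected so carries P and received p from II-3 (pp), so III-1 is Pp.

Pp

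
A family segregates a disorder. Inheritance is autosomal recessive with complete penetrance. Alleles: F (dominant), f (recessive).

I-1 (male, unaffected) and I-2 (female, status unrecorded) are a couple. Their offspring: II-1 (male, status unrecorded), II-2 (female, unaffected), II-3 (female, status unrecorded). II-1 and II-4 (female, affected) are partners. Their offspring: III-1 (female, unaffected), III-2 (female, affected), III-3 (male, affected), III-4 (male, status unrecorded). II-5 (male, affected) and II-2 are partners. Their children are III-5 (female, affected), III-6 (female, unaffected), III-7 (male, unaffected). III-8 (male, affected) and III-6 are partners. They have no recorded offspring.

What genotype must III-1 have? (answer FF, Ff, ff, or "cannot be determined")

From phenotype alone, III-1 is FF or Ff.
III-1 is unaffected so carries F and received f from II-4 (ff), so III-1 is Ff.

Ff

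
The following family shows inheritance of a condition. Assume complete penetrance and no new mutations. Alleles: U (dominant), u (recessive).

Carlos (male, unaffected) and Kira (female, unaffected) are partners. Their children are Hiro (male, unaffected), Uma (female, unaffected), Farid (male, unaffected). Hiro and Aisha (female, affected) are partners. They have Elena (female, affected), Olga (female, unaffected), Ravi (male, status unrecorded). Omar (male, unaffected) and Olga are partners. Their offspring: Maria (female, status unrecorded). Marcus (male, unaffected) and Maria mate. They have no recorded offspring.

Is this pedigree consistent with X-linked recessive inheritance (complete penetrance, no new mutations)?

No

Under X-linked recessive, Elena (affected, female) cannot arise from Hiro (unaffected) × Aisha (affected).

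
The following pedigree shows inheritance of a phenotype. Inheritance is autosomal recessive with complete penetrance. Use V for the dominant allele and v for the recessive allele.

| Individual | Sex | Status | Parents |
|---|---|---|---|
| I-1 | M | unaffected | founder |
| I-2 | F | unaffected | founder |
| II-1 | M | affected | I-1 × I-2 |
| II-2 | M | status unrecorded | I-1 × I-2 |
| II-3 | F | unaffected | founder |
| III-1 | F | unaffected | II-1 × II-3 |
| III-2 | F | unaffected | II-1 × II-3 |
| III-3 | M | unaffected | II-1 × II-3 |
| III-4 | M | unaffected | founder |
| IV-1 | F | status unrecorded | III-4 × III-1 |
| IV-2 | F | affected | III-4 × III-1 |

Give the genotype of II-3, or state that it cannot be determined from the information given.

cannot be determined

II-3's phenotype allows VV or Vv, and no parent or child forces a single allele at both positions; consistent genotype assignments exist with II-3 as VV or Vv.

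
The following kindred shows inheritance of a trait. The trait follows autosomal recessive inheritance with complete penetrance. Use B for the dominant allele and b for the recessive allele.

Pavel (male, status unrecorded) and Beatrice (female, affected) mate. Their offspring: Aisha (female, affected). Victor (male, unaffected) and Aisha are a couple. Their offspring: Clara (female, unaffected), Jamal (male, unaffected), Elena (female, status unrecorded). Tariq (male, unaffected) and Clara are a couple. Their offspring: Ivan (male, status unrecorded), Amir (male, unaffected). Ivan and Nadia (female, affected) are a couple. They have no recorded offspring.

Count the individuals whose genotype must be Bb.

Obligate heterozygotes: Clara is unaffected so carries B and received b from Aisha (bb), so Clara is Bb; Jamal is unaffected so carries B and received b from Aisha (bb), so Jamal is Bb.
Every other individual is either homozygous by phenotype or has at least one consistent homozygous assignment, so the count is 2.

2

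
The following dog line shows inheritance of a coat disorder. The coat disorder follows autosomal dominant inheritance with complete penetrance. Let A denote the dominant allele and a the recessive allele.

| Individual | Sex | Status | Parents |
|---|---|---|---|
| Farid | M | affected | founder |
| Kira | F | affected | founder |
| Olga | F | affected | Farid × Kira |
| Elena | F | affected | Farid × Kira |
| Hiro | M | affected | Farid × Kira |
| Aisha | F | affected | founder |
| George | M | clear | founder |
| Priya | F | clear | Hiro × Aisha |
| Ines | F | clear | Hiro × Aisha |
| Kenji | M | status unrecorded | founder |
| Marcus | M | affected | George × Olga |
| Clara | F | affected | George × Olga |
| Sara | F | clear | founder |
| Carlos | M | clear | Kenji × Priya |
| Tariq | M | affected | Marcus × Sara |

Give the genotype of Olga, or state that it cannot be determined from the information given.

Olga's phenotype allows AA or Aa, and no parent or child forces a single allele at both positions; consistent genotype assignments exist with Olga as AA or Aa.

cannot be determined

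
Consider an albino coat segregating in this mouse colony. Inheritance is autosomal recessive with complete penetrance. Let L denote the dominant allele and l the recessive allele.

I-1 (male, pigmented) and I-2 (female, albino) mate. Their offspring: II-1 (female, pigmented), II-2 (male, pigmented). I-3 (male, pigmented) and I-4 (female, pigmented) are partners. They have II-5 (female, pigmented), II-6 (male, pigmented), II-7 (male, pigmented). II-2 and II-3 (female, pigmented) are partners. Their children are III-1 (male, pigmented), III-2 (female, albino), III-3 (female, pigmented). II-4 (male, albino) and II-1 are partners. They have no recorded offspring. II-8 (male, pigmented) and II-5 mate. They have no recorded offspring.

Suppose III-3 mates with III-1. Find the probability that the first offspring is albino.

II-2 is pigmented so carries L and received l from I-2 (ll), so II-2 is Ll.
II-3 is pigmented so carries L and passed l to III-2 (ll), so II-3 is Ll.
III-3 is a pigmented offspring of II-2 (Ll) × II-3 (Ll), whose cross gives 1/4 LL : 1/2 Ll : 1/4 ll; conditioning on being pigmented, III-3 is LL with probability 1/3, Ll with probability 2/3.
III-1 is a pigmented offspring of II-2 (Ll) × II-3 (Ll), whose cross gives 1/4 LL : 1/2 Ll : 1/4 ll; conditioning on being pigmented, III-1 is LL with probability 1/3, Ll with probability 2/3.
Summing over parental genotype combinations, P(offspring is albino) = 4/9·1/4 = 1/9.

1/9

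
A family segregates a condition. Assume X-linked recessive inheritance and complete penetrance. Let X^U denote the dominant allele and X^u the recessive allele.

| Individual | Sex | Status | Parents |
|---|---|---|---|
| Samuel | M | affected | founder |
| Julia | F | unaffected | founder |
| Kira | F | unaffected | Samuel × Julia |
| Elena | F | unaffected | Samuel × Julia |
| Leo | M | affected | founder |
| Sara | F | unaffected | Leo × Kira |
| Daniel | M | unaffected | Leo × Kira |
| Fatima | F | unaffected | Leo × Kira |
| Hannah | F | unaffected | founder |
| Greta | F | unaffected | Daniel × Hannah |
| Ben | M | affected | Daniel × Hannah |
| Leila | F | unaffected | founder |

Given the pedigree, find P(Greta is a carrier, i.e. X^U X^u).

Daniel is unaffected, so Daniel is X^U Y.
Hannah is unaffected so carries U and passed u to Ben (X^u Y), so Hannah is X^U X^u.
Their cross gives offspring ratios 1/2 X^U X^U : 1/2 X^U X^u. Conditioning on Greta being unaffected, P(X^U X^u) = 1/2 / 1 = 1/2.

1/2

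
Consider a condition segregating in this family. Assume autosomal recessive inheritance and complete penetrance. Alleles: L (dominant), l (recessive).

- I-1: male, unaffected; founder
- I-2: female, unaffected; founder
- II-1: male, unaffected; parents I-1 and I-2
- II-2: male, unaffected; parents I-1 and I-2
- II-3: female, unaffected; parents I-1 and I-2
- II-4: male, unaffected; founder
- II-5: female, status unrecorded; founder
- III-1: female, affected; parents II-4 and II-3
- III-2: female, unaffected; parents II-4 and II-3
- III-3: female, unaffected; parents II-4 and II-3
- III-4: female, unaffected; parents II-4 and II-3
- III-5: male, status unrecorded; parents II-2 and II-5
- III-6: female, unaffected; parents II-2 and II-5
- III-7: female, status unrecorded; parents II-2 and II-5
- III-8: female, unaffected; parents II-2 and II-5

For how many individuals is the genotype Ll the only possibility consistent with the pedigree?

2

Obligate heterozygotes: II-3 is unaffected so carries L and passed l to III-1 (ll), so II-3 is Ll; II-4 is unaffected so carries L and passed l to III-1 (ll), so II-4 is Ll.
Every other individual is either homozygous by phenotype or has at least one consistent homozygous assignment, so the count is 2.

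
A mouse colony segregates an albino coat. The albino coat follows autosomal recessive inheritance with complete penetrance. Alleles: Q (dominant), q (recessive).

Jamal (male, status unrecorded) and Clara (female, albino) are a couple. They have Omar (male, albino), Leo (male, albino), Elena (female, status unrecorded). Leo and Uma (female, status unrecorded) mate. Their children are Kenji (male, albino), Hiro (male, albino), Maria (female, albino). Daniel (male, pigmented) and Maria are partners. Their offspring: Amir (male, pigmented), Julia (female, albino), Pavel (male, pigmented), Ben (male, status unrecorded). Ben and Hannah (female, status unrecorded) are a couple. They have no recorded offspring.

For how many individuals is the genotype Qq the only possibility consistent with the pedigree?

Obligate heterozygotes: Daniel is pigmented so carries Q and passed q to Julia (qq), so Daniel is Qq; Amir is pigmented so carries Q and received q from Maria (qq), so Amir is Qq; Pavel is pigmented so carries Q and received q from Maria (qq), so Pavel is Qq.
Every other individual is either homozygous by phenotype or has at least one consistent homozygous assignment, so the count is 3.

3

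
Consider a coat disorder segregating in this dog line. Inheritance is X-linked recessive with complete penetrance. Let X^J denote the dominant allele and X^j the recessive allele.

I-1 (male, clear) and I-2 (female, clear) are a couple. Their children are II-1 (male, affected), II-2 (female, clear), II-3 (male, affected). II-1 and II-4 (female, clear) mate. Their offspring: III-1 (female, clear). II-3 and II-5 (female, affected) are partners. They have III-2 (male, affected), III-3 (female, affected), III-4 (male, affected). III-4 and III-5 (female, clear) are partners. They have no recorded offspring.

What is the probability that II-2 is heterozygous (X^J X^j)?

I-1 is clear, so I-1 is X^J Y.
I-2 is clear so carries J and passed j to II-1 (X^j Y), so I-2 is X^J X^j.
Their cross gives offspring ratios 1/2 X^J X^J : 1/2 X^J X^j. Conditioning on II-2 being clear, P(X^J X^j) = 1/2 / 1 = 1/2.

1/2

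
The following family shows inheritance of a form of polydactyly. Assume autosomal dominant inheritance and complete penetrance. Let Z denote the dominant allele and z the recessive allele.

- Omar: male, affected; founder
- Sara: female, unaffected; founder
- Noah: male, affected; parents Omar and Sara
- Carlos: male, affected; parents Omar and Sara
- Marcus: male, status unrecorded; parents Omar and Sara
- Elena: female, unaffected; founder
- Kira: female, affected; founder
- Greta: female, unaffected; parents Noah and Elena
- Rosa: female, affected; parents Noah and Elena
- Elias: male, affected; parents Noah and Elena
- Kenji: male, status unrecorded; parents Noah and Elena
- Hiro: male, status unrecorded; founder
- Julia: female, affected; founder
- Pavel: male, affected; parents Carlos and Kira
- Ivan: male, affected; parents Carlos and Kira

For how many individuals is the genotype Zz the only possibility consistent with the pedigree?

Obligate heterozygotes: Noah is affected so carries Z and received z from Sara (zz), so Noah is Zz; Carlos is affected so carries Z and received z from Sara (zz), so Carlos is Zz; Rosa is affected so carries Z and received z from Elena (zz), so Rosa is Zz; Elias is affected so carries Z and received z from Elena (zz), so Elias is Zz.
Every other individual is either homozygous by phenotype or has at least one consistent homozygous assignment, so the count is 4.

4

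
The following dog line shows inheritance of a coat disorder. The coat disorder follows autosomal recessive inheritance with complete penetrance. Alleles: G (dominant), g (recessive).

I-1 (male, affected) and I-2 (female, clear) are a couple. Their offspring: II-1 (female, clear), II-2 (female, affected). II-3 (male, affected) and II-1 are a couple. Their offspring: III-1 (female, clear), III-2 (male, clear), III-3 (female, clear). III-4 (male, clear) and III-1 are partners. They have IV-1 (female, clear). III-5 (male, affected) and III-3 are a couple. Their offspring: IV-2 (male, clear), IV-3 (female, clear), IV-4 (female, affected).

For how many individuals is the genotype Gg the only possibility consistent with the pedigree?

7

Obligate heterozygotes: I-2 is clear so carries G and passed g to II-2 (gg), so I-2 is Gg; II-1 is clear so carries G and received g from I-1 (gg), so II-1 is Gg; III-1 is clear so carries G and received g from II-3 (gg), so III-1 is Gg; III-2 is clear so carries G and received g from II-3 (gg), so III-2 is Gg; III-3 is clear so carries G and received g from II-3 (gg), so III-3 is Gg; IV-2 is clear so carries G and received g from III-5 (gg), so IV-2 is Gg; IV-3 is clear so carries G and received g from III-5 (gg), so IV-3 is Gg.
Every other individual is either homozygous by phenotype or has at least one consistent homozygous assignment, so the count is 7.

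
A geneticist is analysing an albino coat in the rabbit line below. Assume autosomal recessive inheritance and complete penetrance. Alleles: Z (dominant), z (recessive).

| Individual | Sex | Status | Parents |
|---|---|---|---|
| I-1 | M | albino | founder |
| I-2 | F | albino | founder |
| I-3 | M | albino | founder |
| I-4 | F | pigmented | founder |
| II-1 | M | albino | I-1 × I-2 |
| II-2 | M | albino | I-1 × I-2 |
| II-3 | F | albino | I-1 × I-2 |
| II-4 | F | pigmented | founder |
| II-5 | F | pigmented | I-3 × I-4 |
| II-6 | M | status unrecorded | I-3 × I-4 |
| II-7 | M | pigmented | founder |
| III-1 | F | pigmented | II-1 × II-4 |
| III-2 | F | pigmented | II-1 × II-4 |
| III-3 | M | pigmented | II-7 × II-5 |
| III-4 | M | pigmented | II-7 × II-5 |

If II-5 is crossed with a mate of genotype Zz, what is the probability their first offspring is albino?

II-5 is pigmented so carries Z and received z from I-3 (zz), so II-5 is Zz.
The cross gives 1/4 ZZ : 1/2 Zz : 1/4 zz, so P(offspring is albino) = 1/4.

1/4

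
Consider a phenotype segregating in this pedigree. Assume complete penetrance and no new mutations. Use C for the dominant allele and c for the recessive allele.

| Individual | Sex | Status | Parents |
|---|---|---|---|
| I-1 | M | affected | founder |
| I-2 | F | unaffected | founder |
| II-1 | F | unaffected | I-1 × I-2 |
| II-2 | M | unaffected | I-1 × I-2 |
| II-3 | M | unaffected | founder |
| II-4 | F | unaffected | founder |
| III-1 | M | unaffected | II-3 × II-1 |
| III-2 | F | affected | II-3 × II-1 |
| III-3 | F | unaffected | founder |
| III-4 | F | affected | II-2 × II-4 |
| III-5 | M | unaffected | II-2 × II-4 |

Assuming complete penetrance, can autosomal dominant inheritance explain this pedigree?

No

Under autosomal dominant, III-2 (affected, female) cannot arise from II-3 (unaffected) × II-1 (unaffected).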